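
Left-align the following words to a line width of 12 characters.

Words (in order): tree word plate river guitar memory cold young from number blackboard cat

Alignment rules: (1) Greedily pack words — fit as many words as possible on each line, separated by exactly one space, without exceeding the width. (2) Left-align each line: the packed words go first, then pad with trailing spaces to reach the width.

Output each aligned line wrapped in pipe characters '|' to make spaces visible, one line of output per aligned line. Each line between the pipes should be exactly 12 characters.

Answer: |tree word   |
|plate river |
|guitar      |
|memory cold |
|young from  |
|number      |
|blackboard  |
|cat         |

Derivation:
Line 1: ['tree', 'word'] (min_width=9, slack=3)
Line 2: ['plate', 'river'] (min_width=11, slack=1)
Line 3: ['guitar'] (min_width=6, slack=6)
Line 4: ['memory', 'cold'] (min_width=11, slack=1)
Line 5: ['young', 'from'] (min_width=10, slack=2)
Line 6: ['number'] (min_width=6, slack=6)
Line 7: ['blackboard'] (min_width=10, slack=2)
Line 8: ['cat'] (min_width=3, slack=9)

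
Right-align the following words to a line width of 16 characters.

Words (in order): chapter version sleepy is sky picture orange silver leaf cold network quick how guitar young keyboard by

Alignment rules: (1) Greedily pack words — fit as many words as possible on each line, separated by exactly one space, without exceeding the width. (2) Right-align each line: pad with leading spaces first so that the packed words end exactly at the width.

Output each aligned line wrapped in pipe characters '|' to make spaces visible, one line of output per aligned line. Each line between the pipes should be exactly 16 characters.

Answer: | chapter version|
|   sleepy is sky|
|  picture orange|
|silver leaf cold|
|   network quick|
|how guitar young|
|     keyboard by|

Derivation:
Line 1: ['chapter', 'version'] (min_width=15, slack=1)
Line 2: ['sleepy', 'is', 'sky'] (min_width=13, slack=3)
Line 3: ['picture', 'orange'] (min_width=14, slack=2)
Line 4: ['silver', 'leaf', 'cold'] (min_width=16, slack=0)
Line 5: ['network', 'quick'] (min_width=13, slack=3)
Line 6: ['how', 'guitar', 'young'] (min_width=16, slack=0)
Line 7: ['keyboard', 'by'] (min_width=11, slack=5)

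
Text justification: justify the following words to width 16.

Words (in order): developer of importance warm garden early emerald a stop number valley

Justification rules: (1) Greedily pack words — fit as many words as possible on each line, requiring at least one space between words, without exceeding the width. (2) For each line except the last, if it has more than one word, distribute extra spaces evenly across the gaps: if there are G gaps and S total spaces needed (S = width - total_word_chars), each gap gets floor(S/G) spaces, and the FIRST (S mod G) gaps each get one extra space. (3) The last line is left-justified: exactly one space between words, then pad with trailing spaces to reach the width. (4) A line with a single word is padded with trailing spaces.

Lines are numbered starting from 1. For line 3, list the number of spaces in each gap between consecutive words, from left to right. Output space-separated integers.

Answer: 5

Derivation:
Line 1: ['developer', 'of'] (min_width=12, slack=4)
Line 2: ['importance', 'warm'] (min_width=15, slack=1)
Line 3: ['garden', 'early'] (min_width=12, slack=4)
Line 4: ['emerald', 'a', 'stop'] (min_width=14, slack=2)
Line 5: ['number', 'valley'] (min_width=13, slack=3)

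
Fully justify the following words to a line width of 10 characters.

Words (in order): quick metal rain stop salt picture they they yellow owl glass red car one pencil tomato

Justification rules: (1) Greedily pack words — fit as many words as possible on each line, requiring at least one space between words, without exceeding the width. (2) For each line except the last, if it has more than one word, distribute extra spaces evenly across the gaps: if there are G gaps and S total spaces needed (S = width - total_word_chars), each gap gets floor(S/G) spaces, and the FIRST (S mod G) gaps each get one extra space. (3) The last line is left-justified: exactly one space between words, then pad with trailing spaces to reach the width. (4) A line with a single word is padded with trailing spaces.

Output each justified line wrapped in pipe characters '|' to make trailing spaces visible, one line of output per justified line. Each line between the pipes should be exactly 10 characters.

Line 1: ['quick'] (min_width=5, slack=5)
Line 2: ['metal', 'rain'] (min_width=10, slack=0)
Line 3: ['stop', 'salt'] (min_width=9, slack=1)
Line 4: ['picture'] (min_width=7, slack=3)
Line 5: ['they', 'they'] (min_width=9, slack=1)
Line 6: ['yellow', 'owl'] (min_width=10, slack=0)
Line 7: ['glass', 'red'] (min_width=9, slack=1)
Line 8: ['car', 'one'] (min_width=7, slack=3)
Line 9: ['pencil'] (min_width=6, slack=4)
Line 10: ['tomato'] (min_width=6, slack=4)

Answer: |quick     |
|metal rain|
|stop  salt|
|picture   |
|they  they|
|yellow owl|
|glass  red|
|car    one|
|pencil    |
|tomato    |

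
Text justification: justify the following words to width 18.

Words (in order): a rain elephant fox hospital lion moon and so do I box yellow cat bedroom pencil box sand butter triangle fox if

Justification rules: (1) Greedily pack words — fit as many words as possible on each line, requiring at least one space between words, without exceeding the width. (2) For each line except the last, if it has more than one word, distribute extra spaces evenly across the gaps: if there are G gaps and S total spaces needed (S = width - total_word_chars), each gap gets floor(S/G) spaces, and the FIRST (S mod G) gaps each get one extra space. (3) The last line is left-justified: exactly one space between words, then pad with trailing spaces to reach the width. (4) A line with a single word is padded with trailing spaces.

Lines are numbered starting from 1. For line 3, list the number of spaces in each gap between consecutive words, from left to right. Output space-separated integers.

Line 1: ['a', 'rain', 'elephant'] (min_width=15, slack=3)
Line 2: ['fox', 'hospital', 'lion'] (min_width=17, slack=1)
Line 3: ['moon', 'and', 'so', 'do', 'I'] (min_width=16, slack=2)
Line 4: ['box', 'yellow', 'cat'] (min_width=14, slack=4)
Line 5: ['bedroom', 'pencil', 'box'] (min_width=18, slack=0)
Line 6: ['sand', 'butter'] (min_width=11, slack=7)
Line 7: ['triangle', 'fox', 'if'] (min_width=15, slack=3)

Answer: 2 2 1 1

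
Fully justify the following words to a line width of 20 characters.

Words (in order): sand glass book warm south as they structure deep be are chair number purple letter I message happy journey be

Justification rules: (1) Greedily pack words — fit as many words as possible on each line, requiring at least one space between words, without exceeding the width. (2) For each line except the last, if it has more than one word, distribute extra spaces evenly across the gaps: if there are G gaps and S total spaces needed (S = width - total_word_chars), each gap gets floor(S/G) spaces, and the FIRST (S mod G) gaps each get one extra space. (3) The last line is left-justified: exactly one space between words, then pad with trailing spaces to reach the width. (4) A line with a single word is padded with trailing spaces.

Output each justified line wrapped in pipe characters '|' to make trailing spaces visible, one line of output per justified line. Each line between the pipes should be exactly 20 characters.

Answer: |sand glass book warm|
|south     as    they|
|structure   deep  be|
|are   chair   number|
|purple    letter   I|
|message        happy|
|journey be          |

Derivation:
Line 1: ['sand', 'glass', 'book', 'warm'] (min_width=20, slack=0)
Line 2: ['south', 'as', 'they'] (min_width=13, slack=7)
Line 3: ['structure', 'deep', 'be'] (min_width=17, slack=3)
Line 4: ['are', 'chair', 'number'] (min_width=16, slack=4)
Line 5: ['purple', 'letter', 'I'] (min_width=15, slack=5)
Line 6: ['message', 'happy'] (min_width=13, slack=7)
Line 7: ['journey', 'be'] (min_width=10, slack=10)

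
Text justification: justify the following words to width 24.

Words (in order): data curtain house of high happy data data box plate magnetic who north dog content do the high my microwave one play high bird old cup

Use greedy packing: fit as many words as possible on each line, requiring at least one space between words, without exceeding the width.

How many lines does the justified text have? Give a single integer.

Line 1: ['data', 'curtain', 'house', 'of'] (min_width=21, slack=3)
Line 2: ['high', 'happy', 'data', 'data', 'box'] (min_width=24, slack=0)
Line 3: ['plate', 'magnetic', 'who', 'north'] (min_width=24, slack=0)
Line 4: ['dog', 'content', 'do', 'the', 'high'] (min_width=23, slack=1)
Line 5: ['my', 'microwave', 'one', 'play'] (min_width=21, slack=3)
Line 6: ['high', 'bird', 'old', 'cup'] (min_width=17, slack=7)
Total lines: 6

Answer: 6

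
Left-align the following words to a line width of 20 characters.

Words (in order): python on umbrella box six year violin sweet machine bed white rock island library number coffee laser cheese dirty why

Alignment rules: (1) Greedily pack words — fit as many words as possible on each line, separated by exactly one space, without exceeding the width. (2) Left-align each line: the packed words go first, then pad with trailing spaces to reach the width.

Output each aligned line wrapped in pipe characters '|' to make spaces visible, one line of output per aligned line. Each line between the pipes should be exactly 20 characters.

Line 1: ['python', 'on', 'umbrella'] (min_width=18, slack=2)
Line 2: ['box', 'six', 'year', 'violin'] (min_width=19, slack=1)
Line 3: ['sweet', 'machine', 'bed'] (min_width=17, slack=3)
Line 4: ['white', 'rock', 'island'] (min_width=17, slack=3)
Line 5: ['library', 'number'] (min_width=14, slack=6)
Line 6: ['coffee', 'laser', 'cheese'] (min_width=19, slack=1)
Line 7: ['dirty', 'why'] (min_width=9, slack=11)

Answer: |python on umbrella  |
|box six year violin |
|sweet machine bed   |
|white rock island   |
|library number      |
|coffee laser cheese |
|dirty why           |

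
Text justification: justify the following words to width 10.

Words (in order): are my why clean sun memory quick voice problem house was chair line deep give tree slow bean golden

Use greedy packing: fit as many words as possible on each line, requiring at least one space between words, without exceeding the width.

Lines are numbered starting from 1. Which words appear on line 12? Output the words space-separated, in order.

Line 1: ['are', 'my', 'why'] (min_width=10, slack=0)
Line 2: ['clean', 'sun'] (min_width=9, slack=1)
Line 3: ['memory'] (min_width=6, slack=4)
Line 4: ['quick'] (min_width=5, slack=5)
Line 5: ['voice'] (min_width=5, slack=5)
Line 6: ['problem'] (min_width=7, slack=3)
Line 7: ['house', 'was'] (min_width=9, slack=1)
Line 8: ['chair', 'line'] (min_width=10, slack=0)
Line 9: ['deep', 'give'] (min_width=9, slack=1)
Line 10: ['tree', 'slow'] (min_width=9, slack=1)
Line 11: ['bean'] (min_width=4, slack=6)
Line 12: ['golden'] (min_width=6, slack=4)

Answer: golden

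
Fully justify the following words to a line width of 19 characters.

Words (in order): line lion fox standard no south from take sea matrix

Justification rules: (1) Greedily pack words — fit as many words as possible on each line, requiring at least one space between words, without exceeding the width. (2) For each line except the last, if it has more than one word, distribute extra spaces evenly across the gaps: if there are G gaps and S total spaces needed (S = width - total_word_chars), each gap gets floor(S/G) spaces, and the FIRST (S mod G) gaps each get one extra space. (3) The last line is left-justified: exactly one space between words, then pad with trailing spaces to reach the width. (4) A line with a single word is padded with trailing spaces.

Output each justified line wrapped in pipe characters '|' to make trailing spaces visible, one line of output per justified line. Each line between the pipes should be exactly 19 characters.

Answer: |line    lion    fox|
|standard  no  south|
|from    take    sea|
|matrix             |

Derivation:
Line 1: ['line', 'lion', 'fox'] (min_width=13, slack=6)
Line 2: ['standard', 'no', 'south'] (min_width=17, slack=2)
Line 3: ['from', 'take', 'sea'] (min_width=13, slack=6)
Line 4: ['matrix'] (min_width=6, slack=13)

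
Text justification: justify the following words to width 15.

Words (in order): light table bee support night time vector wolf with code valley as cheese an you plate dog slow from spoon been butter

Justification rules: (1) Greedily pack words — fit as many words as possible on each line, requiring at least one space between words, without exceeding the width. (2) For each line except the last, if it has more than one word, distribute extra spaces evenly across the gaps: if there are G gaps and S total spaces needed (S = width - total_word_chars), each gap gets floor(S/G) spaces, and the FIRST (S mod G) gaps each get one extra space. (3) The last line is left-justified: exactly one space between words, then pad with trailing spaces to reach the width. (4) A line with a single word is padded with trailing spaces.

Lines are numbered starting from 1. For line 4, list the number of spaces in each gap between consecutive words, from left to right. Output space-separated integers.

Line 1: ['light', 'table', 'bee'] (min_width=15, slack=0)
Line 2: ['support', 'night'] (min_width=13, slack=2)
Line 3: ['time', 'vector'] (min_width=11, slack=4)
Line 4: ['wolf', 'with', 'code'] (min_width=14, slack=1)
Line 5: ['valley', 'as'] (min_width=9, slack=6)
Line 6: ['cheese', 'an', 'you'] (min_width=13, slack=2)
Line 7: ['plate', 'dog', 'slow'] (min_width=14, slack=1)
Line 8: ['from', 'spoon', 'been'] (min_width=15, slack=0)
Line 9: ['butter'] (min_width=6, slack=9)

Answer: 2 1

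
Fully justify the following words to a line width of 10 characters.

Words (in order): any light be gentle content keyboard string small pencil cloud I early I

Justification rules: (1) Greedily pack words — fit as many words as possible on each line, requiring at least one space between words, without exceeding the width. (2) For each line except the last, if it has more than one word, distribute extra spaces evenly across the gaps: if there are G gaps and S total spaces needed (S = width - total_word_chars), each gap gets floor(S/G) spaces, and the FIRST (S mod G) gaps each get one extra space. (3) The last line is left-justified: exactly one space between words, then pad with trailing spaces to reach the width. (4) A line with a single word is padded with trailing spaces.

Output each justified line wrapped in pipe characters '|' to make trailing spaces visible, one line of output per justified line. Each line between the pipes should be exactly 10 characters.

Line 1: ['any', 'light'] (min_width=9, slack=1)
Line 2: ['be', 'gentle'] (min_width=9, slack=1)
Line 3: ['content'] (min_width=7, slack=3)
Line 4: ['keyboard'] (min_width=8, slack=2)
Line 5: ['string'] (min_width=6, slack=4)
Line 6: ['small'] (min_width=5, slack=5)
Line 7: ['pencil'] (min_width=6, slack=4)
Line 8: ['cloud', 'I'] (min_width=7, slack=3)
Line 9: ['early', 'I'] (min_width=7, slack=3)

Answer: |any  light|
|be  gentle|
|content   |
|keyboard  |
|string    |
|small     |
|pencil    |
|cloud    I|
|early I   |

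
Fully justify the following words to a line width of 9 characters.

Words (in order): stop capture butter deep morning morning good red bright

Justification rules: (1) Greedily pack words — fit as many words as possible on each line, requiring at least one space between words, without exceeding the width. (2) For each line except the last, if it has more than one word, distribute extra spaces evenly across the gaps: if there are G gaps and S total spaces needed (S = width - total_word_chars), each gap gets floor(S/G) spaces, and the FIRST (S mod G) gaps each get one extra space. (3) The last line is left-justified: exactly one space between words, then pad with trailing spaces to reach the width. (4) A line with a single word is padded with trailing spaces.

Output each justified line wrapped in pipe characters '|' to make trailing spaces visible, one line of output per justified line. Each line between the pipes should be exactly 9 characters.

Line 1: ['stop'] (min_width=4, slack=5)
Line 2: ['capture'] (min_width=7, slack=2)
Line 3: ['butter'] (min_width=6, slack=3)
Line 4: ['deep'] (min_width=4, slack=5)
Line 5: ['morning'] (min_width=7, slack=2)
Line 6: ['morning'] (min_width=7, slack=2)
Line 7: ['good', 'red'] (min_width=8, slack=1)
Line 8: ['bright'] (min_width=6, slack=3)

Answer: |stop     |
|capture  |
|butter   |
|deep     |
|morning  |
|morning  |
|good  red|
|bright   |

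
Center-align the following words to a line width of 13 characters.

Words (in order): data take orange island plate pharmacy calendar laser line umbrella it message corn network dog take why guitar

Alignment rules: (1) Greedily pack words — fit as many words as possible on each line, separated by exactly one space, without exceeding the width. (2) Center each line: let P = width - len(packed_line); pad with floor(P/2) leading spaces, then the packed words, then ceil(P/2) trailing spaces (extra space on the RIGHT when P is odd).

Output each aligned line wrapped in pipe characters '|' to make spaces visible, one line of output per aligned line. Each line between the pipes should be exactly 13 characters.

Answer: |  data take  |
|orange island|
|    plate    |
|  pharmacy   |
|  calendar   |
| laser line  |
| umbrella it |
|message corn |
| network dog |
|  take why   |
|   guitar    |

Derivation:
Line 1: ['data', 'take'] (min_width=9, slack=4)
Line 2: ['orange', 'island'] (min_width=13, slack=0)
Line 3: ['plate'] (min_width=5, slack=8)
Line 4: ['pharmacy'] (min_width=8, slack=5)
Line 5: ['calendar'] (min_width=8, slack=5)
Line 6: ['laser', 'line'] (min_width=10, slack=3)
Line 7: ['umbrella', 'it'] (min_width=11, slack=2)
Line 8: ['message', 'corn'] (min_width=12, slack=1)
Line 9: ['network', 'dog'] (min_width=11, slack=2)
Line 10: ['take', 'why'] (min_width=8, slack=5)
Line 11: ['guitar'] (min_width=6, slack=7)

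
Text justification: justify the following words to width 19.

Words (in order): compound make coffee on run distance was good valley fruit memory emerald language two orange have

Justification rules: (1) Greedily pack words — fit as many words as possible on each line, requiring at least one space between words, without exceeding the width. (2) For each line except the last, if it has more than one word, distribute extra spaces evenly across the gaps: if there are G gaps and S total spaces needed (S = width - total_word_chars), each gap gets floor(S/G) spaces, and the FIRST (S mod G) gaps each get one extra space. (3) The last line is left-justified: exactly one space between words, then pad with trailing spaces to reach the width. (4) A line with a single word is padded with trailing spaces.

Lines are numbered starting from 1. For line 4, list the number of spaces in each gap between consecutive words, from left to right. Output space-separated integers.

Answer: 1 1

Derivation:
Line 1: ['compound', 'make'] (min_width=13, slack=6)
Line 2: ['coffee', 'on', 'run'] (min_width=13, slack=6)
Line 3: ['distance', 'was', 'good'] (min_width=17, slack=2)
Line 4: ['valley', 'fruit', 'memory'] (min_width=19, slack=0)
Line 5: ['emerald', 'language'] (min_width=16, slack=3)
Line 6: ['two', 'orange', 'have'] (min_width=15, slack=4)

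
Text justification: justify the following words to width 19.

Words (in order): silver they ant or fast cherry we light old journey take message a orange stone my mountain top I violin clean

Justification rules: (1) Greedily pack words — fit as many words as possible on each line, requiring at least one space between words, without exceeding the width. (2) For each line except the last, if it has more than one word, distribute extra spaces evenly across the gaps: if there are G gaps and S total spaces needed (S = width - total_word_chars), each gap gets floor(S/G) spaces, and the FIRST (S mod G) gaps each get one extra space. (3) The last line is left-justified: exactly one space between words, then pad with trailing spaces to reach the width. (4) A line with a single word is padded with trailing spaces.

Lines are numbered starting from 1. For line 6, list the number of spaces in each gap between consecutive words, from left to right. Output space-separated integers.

Line 1: ['silver', 'they', 'ant', 'or'] (min_width=18, slack=1)
Line 2: ['fast', 'cherry', 'we'] (min_width=14, slack=5)
Line 3: ['light', 'old', 'journey'] (min_width=17, slack=2)
Line 4: ['take', 'message', 'a'] (min_width=14, slack=5)
Line 5: ['orange', 'stone', 'my'] (min_width=15, slack=4)
Line 6: ['mountain', 'top', 'I'] (min_width=14, slack=5)
Line 7: ['violin', 'clean'] (min_width=12, slack=7)

Answer: 4 3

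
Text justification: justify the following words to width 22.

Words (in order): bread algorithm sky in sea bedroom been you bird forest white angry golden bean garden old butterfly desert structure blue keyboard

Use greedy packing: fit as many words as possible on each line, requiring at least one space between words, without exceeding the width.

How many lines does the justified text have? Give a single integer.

Line 1: ['bread', 'algorithm', 'sky', 'in'] (min_width=22, slack=0)
Line 2: ['sea', 'bedroom', 'been', 'you'] (min_width=20, slack=2)
Line 3: ['bird', 'forest', 'white'] (min_width=17, slack=5)
Line 4: ['angry', 'golden', 'bean'] (min_width=17, slack=5)
Line 5: ['garden', 'old', 'butterfly'] (min_width=20, slack=2)
Line 6: ['desert', 'structure', 'blue'] (min_width=21, slack=1)
Line 7: ['keyboard'] (min_width=8, slack=14)
Total lines: 7

Answer: 7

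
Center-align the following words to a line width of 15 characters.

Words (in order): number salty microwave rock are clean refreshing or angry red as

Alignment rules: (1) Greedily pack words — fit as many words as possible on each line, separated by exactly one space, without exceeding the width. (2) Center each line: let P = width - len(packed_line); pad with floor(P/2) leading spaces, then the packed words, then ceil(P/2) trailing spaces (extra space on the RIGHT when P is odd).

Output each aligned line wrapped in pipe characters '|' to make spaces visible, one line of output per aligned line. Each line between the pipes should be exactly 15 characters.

Line 1: ['number', 'salty'] (min_width=12, slack=3)
Line 2: ['microwave', 'rock'] (min_width=14, slack=1)
Line 3: ['are', 'clean'] (min_width=9, slack=6)
Line 4: ['refreshing', 'or'] (min_width=13, slack=2)
Line 5: ['angry', 'red', 'as'] (min_width=12, slack=3)

Answer: | number salty  |
|microwave rock |
|   are clean   |
| refreshing or |
| angry red as  |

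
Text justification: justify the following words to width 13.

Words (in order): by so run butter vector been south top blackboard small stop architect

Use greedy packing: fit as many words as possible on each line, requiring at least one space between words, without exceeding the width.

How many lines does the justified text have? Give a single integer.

Answer: 7

Derivation:
Line 1: ['by', 'so', 'run'] (min_width=9, slack=4)
Line 2: ['butter', 'vector'] (min_width=13, slack=0)
Line 3: ['been', 'south'] (min_width=10, slack=3)
Line 4: ['top'] (min_width=3, slack=10)
Line 5: ['blackboard'] (min_width=10, slack=3)
Line 6: ['small', 'stop'] (min_width=10, slack=3)
Line 7: ['architect'] (min_width=9, slack=4)
Total lines: 7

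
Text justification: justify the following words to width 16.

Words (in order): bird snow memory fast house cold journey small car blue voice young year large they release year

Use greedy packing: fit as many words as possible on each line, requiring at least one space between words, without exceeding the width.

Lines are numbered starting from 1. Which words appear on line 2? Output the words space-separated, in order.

Line 1: ['bird', 'snow', 'memory'] (min_width=16, slack=0)
Line 2: ['fast', 'house', 'cold'] (min_width=15, slack=1)
Line 3: ['journey', 'small'] (min_width=13, slack=3)
Line 4: ['car', 'blue', 'voice'] (min_width=14, slack=2)
Line 5: ['young', 'year', 'large'] (min_width=16, slack=0)
Line 6: ['they', 'release'] (min_width=12, slack=4)
Line 7: ['year'] (min_width=4, slack=12)

Answer: fast house cold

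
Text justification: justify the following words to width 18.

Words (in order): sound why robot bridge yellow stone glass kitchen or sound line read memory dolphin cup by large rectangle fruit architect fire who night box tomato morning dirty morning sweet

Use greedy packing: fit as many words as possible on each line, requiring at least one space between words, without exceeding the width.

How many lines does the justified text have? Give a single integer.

Line 1: ['sound', 'why', 'robot'] (min_width=15, slack=3)
Line 2: ['bridge', 'yellow'] (min_width=13, slack=5)
Line 3: ['stone', 'glass'] (min_width=11, slack=7)
Line 4: ['kitchen', 'or', 'sound'] (min_width=16, slack=2)
Line 5: ['line', 'read', 'memory'] (min_width=16, slack=2)
Line 6: ['dolphin', 'cup', 'by'] (min_width=14, slack=4)
Line 7: ['large', 'rectangle'] (min_width=15, slack=3)
Line 8: ['fruit', 'architect'] (min_width=15, slack=3)
Line 9: ['fire', 'who', 'night', 'box'] (min_width=18, slack=0)
Line 10: ['tomato', 'morning'] (min_width=14, slack=4)
Line 11: ['dirty', 'morning'] (min_width=13, slack=5)
Line 12: ['sweet'] (min_width=5, slack=13)
Total lines: 12

Answer: 12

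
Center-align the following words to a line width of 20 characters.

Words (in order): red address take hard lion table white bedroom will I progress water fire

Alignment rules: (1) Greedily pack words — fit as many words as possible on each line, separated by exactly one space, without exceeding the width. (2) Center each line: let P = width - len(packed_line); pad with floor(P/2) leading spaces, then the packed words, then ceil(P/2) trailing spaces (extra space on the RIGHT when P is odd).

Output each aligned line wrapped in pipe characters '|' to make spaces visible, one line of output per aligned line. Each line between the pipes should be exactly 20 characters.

Answer: |  red address take  |
|  hard lion table   |
|white bedroom will I|
|progress water fire |

Derivation:
Line 1: ['red', 'address', 'take'] (min_width=16, slack=4)
Line 2: ['hard', 'lion', 'table'] (min_width=15, slack=5)
Line 3: ['white', 'bedroom', 'will', 'I'] (min_width=20, slack=0)
Line 4: ['progress', 'water', 'fire'] (min_width=19, slack=1)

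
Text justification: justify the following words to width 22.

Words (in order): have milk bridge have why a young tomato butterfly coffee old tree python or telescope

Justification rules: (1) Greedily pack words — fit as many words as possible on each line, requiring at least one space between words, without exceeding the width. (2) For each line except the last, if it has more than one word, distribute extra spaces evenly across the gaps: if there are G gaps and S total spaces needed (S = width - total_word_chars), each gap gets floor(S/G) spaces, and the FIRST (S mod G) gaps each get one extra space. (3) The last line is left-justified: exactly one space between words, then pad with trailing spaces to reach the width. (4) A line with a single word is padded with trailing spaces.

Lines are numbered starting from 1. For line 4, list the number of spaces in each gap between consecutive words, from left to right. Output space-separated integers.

Line 1: ['have', 'milk', 'bridge', 'have'] (min_width=21, slack=1)
Line 2: ['why', 'a', 'young', 'tomato'] (min_width=18, slack=4)
Line 3: ['butterfly', 'coffee', 'old'] (min_width=20, slack=2)
Line 4: ['tree', 'python', 'or'] (min_width=14, slack=8)
Line 5: ['telescope'] (min_width=9, slack=13)

Answer: 5 5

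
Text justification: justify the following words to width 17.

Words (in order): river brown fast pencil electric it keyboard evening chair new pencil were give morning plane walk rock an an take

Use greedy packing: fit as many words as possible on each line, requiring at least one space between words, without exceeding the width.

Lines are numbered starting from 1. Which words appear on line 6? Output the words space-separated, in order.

Answer: morning plane

Derivation:
Line 1: ['river', 'brown', 'fast'] (min_width=16, slack=1)
Line 2: ['pencil', 'electric'] (min_width=15, slack=2)
Line 3: ['it', 'keyboard'] (min_width=11, slack=6)
Line 4: ['evening', 'chair', 'new'] (min_width=17, slack=0)
Line 5: ['pencil', 'were', 'give'] (min_width=16, slack=1)
Line 6: ['morning', 'plane'] (min_width=13, slack=4)
Line 7: ['walk', 'rock', 'an', 'an'] (min_width=15, slack=2)
Line 8: ['take'] (min_width=4, slack=13)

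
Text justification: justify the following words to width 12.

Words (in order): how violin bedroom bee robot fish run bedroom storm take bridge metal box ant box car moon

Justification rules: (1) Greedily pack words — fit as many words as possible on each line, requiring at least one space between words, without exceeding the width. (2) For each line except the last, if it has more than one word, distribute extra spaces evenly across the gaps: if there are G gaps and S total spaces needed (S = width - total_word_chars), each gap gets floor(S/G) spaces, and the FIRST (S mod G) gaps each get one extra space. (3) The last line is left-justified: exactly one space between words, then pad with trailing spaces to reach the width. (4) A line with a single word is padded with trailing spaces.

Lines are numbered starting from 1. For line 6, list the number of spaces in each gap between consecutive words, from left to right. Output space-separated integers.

Answer: 1

Derivation:
Line 1: ['how', 'violin'] (min_width=10, slack=2)
Line 2: ['bedroom', 'bee'] (min_width=11, slack=1)
Line 3: ['robot', 'fish'] (min_width=10, slack=2)
Line 4: ['run', 'bedroom'] (min_width=11, slack=1)
Line 5: ['storm', 'take'] (min_width=10, slack=2)
Line 6: ['bridge', 'metal'] (min_width=12, slack=0)
Line 7: ['box', 'ant', 'box'] (min_width=11, slack=1)
Line 8: ['car', 'moon'] (min_width=8, slack=4)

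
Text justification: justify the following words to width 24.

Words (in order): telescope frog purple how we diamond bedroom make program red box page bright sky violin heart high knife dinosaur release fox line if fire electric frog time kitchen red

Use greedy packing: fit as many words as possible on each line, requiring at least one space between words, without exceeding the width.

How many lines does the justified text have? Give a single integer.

Line 1: ['telescope', 'frog', 'purple'] (min_width=21, slack=3)
Line 2: ['how', 'we', 'diamond', 'bedroom'] (min_width=22, slack=2)
Line 3: ['make', 'program', 'red', 'box'] (min_width=20, slack=4)
Line 4: ['page', 'bright', 'sky', 'violin'] (min_width=22, slack=2)
Line 5: ['heart', 'high', 'knife'] (min_width=16, slack=8)
Line 6: ['dinosaur', 'release', 'fox'] (min_width=20, slack=4)
Line 7: ['line', 'if', 'fire', 'electric'] (min_width=21, slack=3)
Line 8: ['frog', 'time', 'kitchen', 'red'] (min_width=21, slack=3)
Total lines: 8

Answer: 8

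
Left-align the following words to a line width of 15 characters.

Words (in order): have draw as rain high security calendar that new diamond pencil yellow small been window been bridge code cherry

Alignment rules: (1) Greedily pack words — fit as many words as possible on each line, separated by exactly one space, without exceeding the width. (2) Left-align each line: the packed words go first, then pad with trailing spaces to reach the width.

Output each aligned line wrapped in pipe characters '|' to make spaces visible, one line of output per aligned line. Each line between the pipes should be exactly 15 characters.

Answer: |have draw as   |
|rain high      |
|security       |
|calendar that  |
|new diamond    |
|pencil yellow  |
|small been     |
|window been    |
|bridge code    |
|cherry         |

Derivation:
Line 1: ['have', 'draw', 'as'] (min_width=12, slack=3)
Line 2: ['rain', 'high'] (min_width=9, slack=6)
Line 3: ['security'] (min_width=8, slack=7)
Line 4: ['calendar', 'that'] (min_width=13, slack=2)
Line 5: ['new', 'diamond'] (min_width=11, slack=4)
Line 6: ['pencil', 'yellow'] (min_width=13, slack=2)
Line 7: ['small', 'been'] (min_width=10, slack=5)
Line 8: ['window', 'been'] (min_width=11, slack=4)
Line 9: ['bridge', 'code'] (min_width=11, slack=4)
Line 10: ['cherry'] (min_width=6, slack=9)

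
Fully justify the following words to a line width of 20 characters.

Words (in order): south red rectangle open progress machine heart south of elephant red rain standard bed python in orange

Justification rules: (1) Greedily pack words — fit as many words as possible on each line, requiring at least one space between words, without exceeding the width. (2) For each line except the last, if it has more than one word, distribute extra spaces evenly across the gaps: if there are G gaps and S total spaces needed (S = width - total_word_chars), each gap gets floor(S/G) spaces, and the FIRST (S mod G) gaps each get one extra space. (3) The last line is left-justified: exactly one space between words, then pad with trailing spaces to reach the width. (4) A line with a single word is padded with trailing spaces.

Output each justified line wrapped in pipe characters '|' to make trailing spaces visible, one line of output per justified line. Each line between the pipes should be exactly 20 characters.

Answer: |south  red rectangle|
|open        progress|
|machine  heart south|
|of elephant red rain|
|standard  bed python|
|in orange           |

Derivation:
Line 1: ['south', 'red', 'rectangle'] (min_width=19, slack=1)
Line 2: ['open', 'progress'] (min_width=13, slack=7)
Line 3: ['machine', 'heart', 'south'] (min_width=19, slack=1)
Line 4: ['of', 'elephant', 'red', 'rain'] (min_width=20, slack=0)
Line 5: ['standard', 'bed', 'python'] (min_width=19, slack=1)
Line 6: ['in', 'orange'] (min_width=9, slack=11)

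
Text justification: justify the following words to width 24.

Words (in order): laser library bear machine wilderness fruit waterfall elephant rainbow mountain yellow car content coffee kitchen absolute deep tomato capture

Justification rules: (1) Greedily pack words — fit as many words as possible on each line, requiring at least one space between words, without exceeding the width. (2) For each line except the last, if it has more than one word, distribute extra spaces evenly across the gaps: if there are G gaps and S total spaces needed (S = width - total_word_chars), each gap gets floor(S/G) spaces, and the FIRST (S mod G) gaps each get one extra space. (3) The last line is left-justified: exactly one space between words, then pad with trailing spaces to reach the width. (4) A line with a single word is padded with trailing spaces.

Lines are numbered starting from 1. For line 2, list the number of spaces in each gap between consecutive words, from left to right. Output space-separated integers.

Answer: 1 1

Derivation:
Line 1: ['laser', 'library', 'bear'] (min_width=18, slack=6)
Line 2: ['machine', 'wilderness', 'fruit'] (min_width=24, slack=0)
Line 3: ['waterfall', 'elephant'] (min_width=18, slack=6)
Line 4: ['rainbow', 'mountain', 'yellow'] (min_width=23, slack=1)
Line 5: ['car', 'content', 'coffee'] (min_width=18, slack=6)
Line 6: ['kitchen', 'absolute', 'deep'] (min_width=21, slack=3)
Line 7: ['tomato', 'capture'] (min_width=14, slack=10)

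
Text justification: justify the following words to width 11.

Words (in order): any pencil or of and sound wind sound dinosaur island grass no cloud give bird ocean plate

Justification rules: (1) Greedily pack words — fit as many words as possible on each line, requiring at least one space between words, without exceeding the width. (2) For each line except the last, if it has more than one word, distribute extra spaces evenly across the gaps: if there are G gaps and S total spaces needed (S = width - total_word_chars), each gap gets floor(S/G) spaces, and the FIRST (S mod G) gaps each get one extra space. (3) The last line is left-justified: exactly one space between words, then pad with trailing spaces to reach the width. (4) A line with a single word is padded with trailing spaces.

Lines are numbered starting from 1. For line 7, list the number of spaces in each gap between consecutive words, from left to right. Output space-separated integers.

Line 1: ['any', 'pencil'] (min_width=10, slack=1)
Line 2: ['or', 'of', 'and'] (min_width=9, slack=2)
Line 3: ['sound', 'wind'] (min_width=10, slack=1)
Line 4: ['sound'] (min_width=5, slack=6)
Line 5: ['dinosaur'] (min_width=8, slack=3)
Line 6: ['island'] (min_width=6, slack=5)
Line 7: ['grass', 'no'] (min_width=8, slack=3)
Line 8: ['cloud', 'give'] (min_width=10, slack=1)
Line 9: ['bird', 'ocean'] (min_width=10, slack=1)
Line 10: ['plate'] (min_width=5, slack=6)

Answer: 4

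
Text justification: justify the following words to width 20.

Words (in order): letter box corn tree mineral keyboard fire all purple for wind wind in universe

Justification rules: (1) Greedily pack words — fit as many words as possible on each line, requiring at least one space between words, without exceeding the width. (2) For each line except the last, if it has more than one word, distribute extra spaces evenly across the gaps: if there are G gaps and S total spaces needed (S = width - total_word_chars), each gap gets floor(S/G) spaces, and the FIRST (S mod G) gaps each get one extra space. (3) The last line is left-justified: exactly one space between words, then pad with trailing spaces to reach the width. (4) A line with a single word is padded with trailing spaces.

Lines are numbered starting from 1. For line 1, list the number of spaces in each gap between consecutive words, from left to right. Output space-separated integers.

Line 1: ['letter', 'box', 'corn', 'tree'] (min_width=20, slack=0)
Line 2: ['mineral', 'keyboard'] (min_width=16, slack=4)
Line 3: ['fire', 'all', 'purple', 'for'] (min_width=19, slack=1)
Line 4: ['wind', 'wind', 'in'] (min_width=12, slack=8)
Line 5: ['universe'] (min_width=8, slack=12)

Answer: 1 1 1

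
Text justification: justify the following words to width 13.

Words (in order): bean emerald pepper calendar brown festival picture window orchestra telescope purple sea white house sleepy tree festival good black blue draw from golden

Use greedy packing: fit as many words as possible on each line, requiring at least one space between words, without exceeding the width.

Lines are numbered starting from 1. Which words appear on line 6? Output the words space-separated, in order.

Answer: picture

Derivation:
Line 1: ['bean', 'emerald'] (min_width=12, slack=1)
Line 2: ['pepper'] (min_width=6, slack=7)
Line 3: ['calendar'] (min_width=8, slack=5)
Line 4: ['brown'] (min_width=5, slack=8)
Line 5: ['festival'] (min_width=8, slack=5)
Line 6: ['picture'] (min_width=7, slack=6)
Line 7: ['window'] (min_width=6, slack=7)
Line 8: ['orchestra'] (min_width=9, slack=4)
Line 9: ['telescope'] (min_width=9, slack=4)
Line 10: ['purple', 'sea'] (min_width=10, slack=3)
Line 11: ['white', 'house'] (min_width=11, slack=2)
Line 12: ['sleepy', 'tree'] (min_width=11, slack=2)
Line 13: ['festival', 'good'] (min_width=13, slack=0)
Line 14: ['black', 'blue'] (min_width=10, slack=3)
Line 15: ['draw', 'from'] (min_width=9, slack=4)
Line 16: ['golden'] (min_width=6, slack=7)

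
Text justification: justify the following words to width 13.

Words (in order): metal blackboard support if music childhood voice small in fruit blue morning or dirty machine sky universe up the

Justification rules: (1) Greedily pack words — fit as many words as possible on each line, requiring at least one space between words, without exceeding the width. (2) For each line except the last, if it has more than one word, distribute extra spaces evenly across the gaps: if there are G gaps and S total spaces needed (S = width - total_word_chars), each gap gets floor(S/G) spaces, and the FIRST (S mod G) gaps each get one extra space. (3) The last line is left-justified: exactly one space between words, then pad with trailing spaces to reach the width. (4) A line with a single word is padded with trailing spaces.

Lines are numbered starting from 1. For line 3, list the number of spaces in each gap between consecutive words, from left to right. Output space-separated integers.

Answer: 4

Derivation:
Line 1: ['metal'] (min_width=5, slack=8)
Line 2: ['blackboard'] (min_width=10, slack=3)
Line 3: ['support', 'if'] (min_width=10, slack=3)
Line 4: ['music'] (min_width=5, slack=8)
Line 5: ['childhood'] (min_width=9, slack=4)
Line 6: ['voice', 'small'] (min_width=11, slack=2)
Line 7: ['in', 'fruit', 'blue'] (min_width=13, slack=0)
Line 8: ['morning', 'or'] (min_width=10, slack=3)
Line 9: ['dirty', 'machine'] (min_width=13, slack=0)
Line 10: ['sky', 'universe'] (min_width=12, slack=1)
Line 11: ['up', 'the'] (min_width=6, slack=7)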